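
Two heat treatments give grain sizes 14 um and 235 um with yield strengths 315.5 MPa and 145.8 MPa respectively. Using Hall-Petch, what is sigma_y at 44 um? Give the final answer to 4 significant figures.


sigma_y = sigma0 + k / sqrt(d)
1/sqrt(d1) = 1/sqrt(1.4e-05) = 267.261;  1/sqrt(d2) = 65.2328
k = (sigma1 - sigma2) / (1/sqrt(d1) - 1/sqrt(d2)) = (315.5 - 145.8) / (267.261 - 65.2328) = 0.839981 MPa*m^0.5
sigma0 = sigma1 - k/sqrt(d1) = 315.5 - 0.839981*267.261 = 91.0057 MPa
sigma_y(d3) = 91.0057 + 0.839981 / sqrt(4.4e-05) = 217.6 MPa


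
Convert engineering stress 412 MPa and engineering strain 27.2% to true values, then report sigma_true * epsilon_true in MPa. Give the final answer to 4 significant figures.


sigma_true = sigma_eng * (1 + epsilon_eng)
sigma_true = 412 * (1 + 0.272) = 524.064 MPa
epsilon_true = ln(1 + epsilon_eng)
epsilon_true = ln(1 + 0.272) = 0.24059
sigma_true * epsilon_true = 524.064 * 0.24059 = 126.1 MPa


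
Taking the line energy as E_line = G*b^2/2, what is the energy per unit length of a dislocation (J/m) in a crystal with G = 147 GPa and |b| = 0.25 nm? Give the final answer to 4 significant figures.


E = G*b^2/2
b = 0.25 nm = 2.5e-10 m
G = 147 GPa = 1.47e+11 Pa
E = 0.5 * 1.47e+11 * (2.5e-10)^2
E = 4.594e-09 J/m


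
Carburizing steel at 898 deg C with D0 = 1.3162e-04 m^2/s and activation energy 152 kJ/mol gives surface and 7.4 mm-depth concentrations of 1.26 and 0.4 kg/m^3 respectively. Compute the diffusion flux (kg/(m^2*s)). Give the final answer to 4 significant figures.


Step 1: D = D0 * exp(-Qd/(R*T))
T = 898 + 273.15 = 1171.15 K
D = 1.3162e-04 * exp(-152e3 / (8.314 * 1171.15)) = 2.18626e-11 m^2/s
Step 2: J = D * (C1 - C2) / dx
J = 2.18626e-11 * (1.26 - 0.4) / 7.4e-03
J = 2.541e-09 kg/(m^2*s)


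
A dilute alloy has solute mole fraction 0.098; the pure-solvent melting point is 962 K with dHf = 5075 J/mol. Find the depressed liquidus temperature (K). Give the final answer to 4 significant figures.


dT = R*Tm^2*x / dHf
dT = 8.314 * 962^2 * 0.098 / 5075
dT = 148.577 K
T_new = 962 - 148.577 = 813.4 K


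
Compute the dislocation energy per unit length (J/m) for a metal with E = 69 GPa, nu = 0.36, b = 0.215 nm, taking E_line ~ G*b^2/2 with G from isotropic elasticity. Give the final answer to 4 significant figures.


Step 1: G = E / (2*(1+nu))
G = 69 / (2*(1+0.36)) = 25.3676 GPa = 2.53676e+10 Pa
Step 2: E_line = G*b^2/2
b = 0.215 nm = 2.15e-10 m
E_line = 0.5 * 2.53676e+10 * (2.15e-10)^2 = 5.863e-10 J/m


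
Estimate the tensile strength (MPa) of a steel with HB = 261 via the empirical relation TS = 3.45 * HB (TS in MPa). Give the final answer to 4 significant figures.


TS (MPa) = 3.45 * HB
TS = 3.45 * 261
TS = 900.5 MPa


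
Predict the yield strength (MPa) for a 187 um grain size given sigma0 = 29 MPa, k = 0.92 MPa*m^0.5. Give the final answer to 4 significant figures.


sigma_y = sigma0 + k / sqrt(d)
d = 187 um = 1.87e-04 m
sigma_y = 29 + 0.92 / sqrt(1.87e-04)
sigma_y = 96.28 MPa


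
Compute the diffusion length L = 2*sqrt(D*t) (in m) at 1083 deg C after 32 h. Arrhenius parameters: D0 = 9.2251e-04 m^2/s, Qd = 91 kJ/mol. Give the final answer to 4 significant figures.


Step 1: D = D0 * exp(-Qd/(R*T))
T = 1356.15 K
D = 9.2251e-04 * exp(-91e3 / (8.314 * 1356.15)) = 2.88277e-07 m^2/s
Step 2: L = 2*sqrt(D*t)
t = 32 h = 115200 s
L = 2*sqrt(2.88277e-07 * 115200) = 0.3645 m


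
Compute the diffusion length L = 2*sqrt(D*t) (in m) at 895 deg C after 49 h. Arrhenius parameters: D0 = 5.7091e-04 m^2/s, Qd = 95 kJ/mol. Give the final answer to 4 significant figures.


Step 1: D = D0 * exp(-Qd/(R*T))
T = 1168.15 K
D = 5.7091e-04 * exp(-95e3 / (8.314 * 1168.15)) = 3.22421e-08 m^2/s
Step 2: L = 2*sqrt(D*t)
t = 49 h = 176400 s
L = 2*sqrt(3.22421e-08 * 176400) = 0.1508 m


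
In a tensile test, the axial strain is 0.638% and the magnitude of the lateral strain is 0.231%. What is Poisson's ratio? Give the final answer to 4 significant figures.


nu = -epsilon_lat / epsilon_axial
Lateral strain is contraction (negative), so using magnitudes:
nu = 0.231 / 0.638
nu = 0.3621


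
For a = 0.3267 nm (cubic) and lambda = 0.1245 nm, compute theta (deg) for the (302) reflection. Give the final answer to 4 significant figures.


d = a / sqrt(h^2+k^2+l^2)
d = 0.3267 / sqrt(13) = 0.0906103 nm
lambda = 2*d*sin(theta)  =>  sin(theta) = lambda / (2*d)
sin(theta) = 0.1245 / (2 * 0.0906103) = 0.687008
theta = 43.39 deg


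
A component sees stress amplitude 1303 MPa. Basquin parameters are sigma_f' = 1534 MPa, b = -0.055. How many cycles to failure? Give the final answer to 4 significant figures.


sigma_a = sigma_f' * (2*Nf)^b
2*Nf = (sigma_a / sigma_f')^(1/b)
2*Nf = (1303 / 1534)^(1/-0.055)
2*Nf = 19.4422
Nf = 9.721 cycles


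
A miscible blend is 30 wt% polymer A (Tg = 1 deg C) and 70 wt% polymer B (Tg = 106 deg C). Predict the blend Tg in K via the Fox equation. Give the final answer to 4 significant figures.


1/Tg = w1/Tg1 + w2/Tg2 (in Kelvin)
Tg1 = 274.15 K, Tg2 = 379.15 K
1/Tg = 0.3/274.15 + 0.7/379.15
Tg = 340.1 K


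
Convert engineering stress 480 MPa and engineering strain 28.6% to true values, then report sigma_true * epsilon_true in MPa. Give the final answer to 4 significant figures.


sigma_true = sigma_eng * (1 + epsilon_eng)
sigma_true = 480 * (1 + 0.286) = 617.28 MPa
epsilon_true = ln(1 + epsilon_eng)
epsilon_true = ln(1 + 0.286) = 0.251537
sigma_true * epsilon_true = 617.28 * 0.251537 = 155.3 MPa


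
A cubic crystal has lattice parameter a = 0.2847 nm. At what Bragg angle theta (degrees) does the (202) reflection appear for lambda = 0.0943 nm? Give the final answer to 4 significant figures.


d = a / sqrt(h^2+k^2+l^2)
d = 0.2847 / sqrt(8) = 0.100657 nm
lambda = 2*d*sin(theta)  =>  sin(theta) = lambda / (2*d)
sin(theta) = 0.0943 / (2 * 0.100657) = 0.468424
theta = 27.93 deg


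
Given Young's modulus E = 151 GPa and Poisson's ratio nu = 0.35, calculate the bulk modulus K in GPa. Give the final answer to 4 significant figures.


K = E / (3*(1-2*nu))
K = 151 / (3*(1-2*0.35))
K = 167.8 GPa


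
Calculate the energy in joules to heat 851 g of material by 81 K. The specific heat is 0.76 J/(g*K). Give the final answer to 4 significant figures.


Q = m * cp * dT
Q = 851 * 0.76 * 81
Q = 52390 J


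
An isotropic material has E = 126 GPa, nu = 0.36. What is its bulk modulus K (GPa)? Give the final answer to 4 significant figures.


K = E / (3*(1-2*nu))
K = 126 / (3*(1-2*0.36))
K = 150 GPa


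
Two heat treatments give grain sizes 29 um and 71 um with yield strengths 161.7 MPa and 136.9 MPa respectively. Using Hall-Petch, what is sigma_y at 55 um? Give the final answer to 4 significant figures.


sigma_y = sigma0 + k / sqrt(d)
1/sqrt(d1) = 1/sqrt(2.9e-05) = 185.695;  1/sqrt(d2) = 118.678
k = (sigma1 - sigma2) / (1/sqrt(d1) - 1/sqrt(d2)) = (161.7 - 136.9) / (185.695 - 118.678) = 0.370054 MPa*m^0.5
sigma0 = sigma1 - k/sqrt(d1) = 161.7 - 0.370054*185.695 = 92.9826 MPa
sigma_y(d3) = 92.9826 + 0.370054 / sqrt(5.5e-05) = 142.9 MPa


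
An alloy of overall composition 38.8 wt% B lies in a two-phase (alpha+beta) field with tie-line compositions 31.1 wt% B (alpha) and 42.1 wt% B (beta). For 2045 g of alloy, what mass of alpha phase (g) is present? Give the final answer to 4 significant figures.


f_alpha = (C_beta - C0) / (C_beta - C_alpha)
f_alpha = (42.1 - 38.8) / (42.1 - 31.1) = 0.3
m_alpha = f_alpha * m_total = 0.3 * 2045 = 613.5 g


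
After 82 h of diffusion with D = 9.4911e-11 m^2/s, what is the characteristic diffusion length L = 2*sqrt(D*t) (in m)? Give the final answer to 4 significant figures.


t = 82 hr = 295200 s
Diffusion length = 2*sqrt(D*t)
= 2*sqrt(9.4911e-11 * 295200)
= 0.01059 m


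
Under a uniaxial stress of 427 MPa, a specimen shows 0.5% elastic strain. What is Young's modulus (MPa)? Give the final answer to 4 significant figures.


E = sigma / epsilon
epsilon = 0.5% = 5e-03
E = 427 / 5e-03
E = 85400 MPa


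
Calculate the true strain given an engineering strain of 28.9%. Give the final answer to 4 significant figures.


epsilon_true = ln(1 + epsilon_eng)
epsilon_true = ln(1 + 0.289)
epsilon_true = 0.2539


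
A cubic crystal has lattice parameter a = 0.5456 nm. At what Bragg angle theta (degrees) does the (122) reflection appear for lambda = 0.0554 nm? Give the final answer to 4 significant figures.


d = a / sqrt(h^2+k^2+l^2)
d = 0.5456 / sqrt(9) = 0.181867 nm
lambda = 2*d*sin(theta)  =>  sin(theta) = lambda / (2*d)
sin(theta) = 0.0554 / (2 * 0.181867) = 0.152309
theta = 8.761 deg


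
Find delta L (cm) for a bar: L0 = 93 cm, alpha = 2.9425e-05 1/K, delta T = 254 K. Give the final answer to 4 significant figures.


dL = L0 * alpha * dT
dL = 93 * 2.9425e-05 * 254
dL = 0.6951 cm


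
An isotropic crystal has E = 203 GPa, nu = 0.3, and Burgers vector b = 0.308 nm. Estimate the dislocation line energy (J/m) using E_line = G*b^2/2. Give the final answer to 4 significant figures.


Step 1: G = E / (2*(1+nu))
G = 203 / (2*(1+0.3)) = 78.0769 GPa = 7.80769e+10 Pa
Step 2: E_line = G*b^2/2
b = 0.308 nm = 3.08e-10 m
E_line = 0.5 * 7.80769e+10 * (3.08e-10)^2 = 3.703e-09 J/m


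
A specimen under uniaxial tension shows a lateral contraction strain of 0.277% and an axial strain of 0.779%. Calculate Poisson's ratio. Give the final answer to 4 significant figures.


nu = -epsilon_lat / epsilon_axial
Lateral strain is contraction (negative), so using magnitudes:
nu = 0.277 / 0.779
nu = 0.3556


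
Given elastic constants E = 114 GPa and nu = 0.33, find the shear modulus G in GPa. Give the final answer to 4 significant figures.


G = E / (2*(1+nu))
G = 114 / (2*(1+0.33))
G = 42.86 GPa


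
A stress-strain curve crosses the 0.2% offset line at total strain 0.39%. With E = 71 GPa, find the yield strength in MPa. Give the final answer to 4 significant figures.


Offset strain = 0.002
Elastic strain at yield = total_strain - offset = 3.9e-03 - 0.002 = 1.9e-03
sigma_y = E * elastic_strain = 71000 * 1.9e-03
sigma_y = 134.9 MPa


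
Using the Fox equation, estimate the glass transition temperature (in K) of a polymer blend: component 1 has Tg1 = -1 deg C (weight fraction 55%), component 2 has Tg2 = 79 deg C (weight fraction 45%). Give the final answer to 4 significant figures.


1/Tg = w1/Tg1 + w2/Tg2 (in Kelvin)
Tg1 = 272.15 K, Tg2 = 352.15 K
1/Tg = 0.55/272.15 + 0.45/352.15
Tg = 303.1 K


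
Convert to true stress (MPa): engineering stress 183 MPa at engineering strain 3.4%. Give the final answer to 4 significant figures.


sigma_true = sigma_eng * (1 + epsilon_eng)
sigma_true = 183 * (1 + 0.034)
sigma_true = 189.2 MPa


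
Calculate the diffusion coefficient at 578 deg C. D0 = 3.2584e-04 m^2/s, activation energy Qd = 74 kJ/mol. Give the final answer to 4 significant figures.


D = D0 * exp(-Qd / (R*T))
T = 851.15 K
D = 3.2584e-04 * exp(-74e3 / (8.314 * 851.15))
D = 9.365e-09 m^2/s


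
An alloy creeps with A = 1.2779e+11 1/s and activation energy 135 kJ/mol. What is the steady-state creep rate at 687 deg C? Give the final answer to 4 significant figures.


rate = A * exp(-Q / (R*T))
T = 687 + 273.15 = 960.15 K
rate = 1.2779e+11 * exp(-135e3 / (8.314 * 960.15))
rate = 5779 1/s


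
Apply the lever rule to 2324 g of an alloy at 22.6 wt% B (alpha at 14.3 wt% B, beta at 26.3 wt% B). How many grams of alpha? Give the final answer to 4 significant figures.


f_alpha = (C_beta - C0) / (C_beta - C_alpha)
f_alpha = (26.3 - 22.6) / (26.3 - 14.3) = 0.308333
m_alpha = f_alpha * m_total = 0.308333 * 2324 = 716.6 g


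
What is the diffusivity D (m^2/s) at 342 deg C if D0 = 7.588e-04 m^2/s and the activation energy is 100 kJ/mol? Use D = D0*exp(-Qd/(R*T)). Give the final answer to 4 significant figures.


D = D0 * exp(-Qd / (R*T))
T = 615.15 K
D = 7.588e-04 * exp(-100e3 / (8.314 * 615.15))
D = 2.446e-12 m^2/s


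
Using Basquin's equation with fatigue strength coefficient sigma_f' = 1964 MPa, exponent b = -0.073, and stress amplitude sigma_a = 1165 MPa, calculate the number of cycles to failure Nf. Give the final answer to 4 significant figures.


sigma_a = sigma_f' * (2*Nf)^b
2*Nf = (sigma_a / sigma_f')^(1/b)
2*Nf = (1165 / 1964)^(1/-0.073)
2*Nf = 1279.57
Nf = 639.8 cycles


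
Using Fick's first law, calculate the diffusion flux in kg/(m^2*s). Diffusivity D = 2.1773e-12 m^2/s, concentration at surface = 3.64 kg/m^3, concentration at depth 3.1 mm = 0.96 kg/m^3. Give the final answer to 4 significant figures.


J = -D * (dC/dx) = D * (C1 - C2) / dx
J = 2.1773e-12 * (3.64 - 0.96) / 3.1e-03
J = 1.882e-09 kg/(m^2*s)


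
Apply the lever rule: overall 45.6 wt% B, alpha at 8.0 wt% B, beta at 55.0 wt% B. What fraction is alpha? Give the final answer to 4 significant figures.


f_alpha = (C_beta - C0) / (C_beta - C_alpha)
f_alpha = (55.0 - 45.6) / (55.0 - 8.0)
f_alpha = 0.2


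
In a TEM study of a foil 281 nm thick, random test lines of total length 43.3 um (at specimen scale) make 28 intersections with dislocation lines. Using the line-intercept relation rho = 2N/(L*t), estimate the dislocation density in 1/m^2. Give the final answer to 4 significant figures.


rho = 2N / (L * t)
L = 43.3 um = 4.33e-05 m, t = 281 nm = 2.81e-07 m
rho = 2 * 28 / (4.33e-05 * 2.81e-07)
rho = 4.603e+12 1/m^2


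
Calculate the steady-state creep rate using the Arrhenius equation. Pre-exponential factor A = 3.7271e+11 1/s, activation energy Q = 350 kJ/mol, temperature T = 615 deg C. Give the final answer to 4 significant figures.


rate = A * exp(-Q / (R*T))
T = 615 + 273.15 = 888.15 K
rate = 3.7271e+11 * exp(-350e3 / (8.314 * 888.15))
rate = 9.686e-10 1/s


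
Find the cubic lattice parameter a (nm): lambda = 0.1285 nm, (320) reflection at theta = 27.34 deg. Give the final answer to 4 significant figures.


d = lambda / (2*sin(theta))
d = 0.1285 / (2*sin(27.34 deg))
d = 0.139896 nm
a = d * sqrt(h^2+k^2+l^2) = 0.139896 * sqrt(13)
a = 0.5044 nm


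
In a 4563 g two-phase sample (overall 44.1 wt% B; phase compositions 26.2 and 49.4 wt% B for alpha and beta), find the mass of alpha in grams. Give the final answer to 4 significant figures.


f_alpha = (C_beta - C0) / (C_beta - C_alpha)
f_alpha = (49.4 - 44.1) / (49.4 - 26.2) = 0.228448
m_alpha = f_alpha * m_total = 0.228448 * 4563 = 1042 g


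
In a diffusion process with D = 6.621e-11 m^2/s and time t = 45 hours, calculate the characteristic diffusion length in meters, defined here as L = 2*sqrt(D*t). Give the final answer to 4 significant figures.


t = 45 hr = 162000 s
Diffusion length = 2*sqrt(D*t)
= 2*sqrt(6.621e-11 * 162000)
= 6.55e-03 m


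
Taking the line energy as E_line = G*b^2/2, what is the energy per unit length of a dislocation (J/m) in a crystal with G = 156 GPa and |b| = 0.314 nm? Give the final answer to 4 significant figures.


E = G*b^2/2
b = 0.314 nm = 3.14e-10 m
G = 156 GPa = 1.56e+11 Pa
E = 0.5 * 1.56e+11 * (3.14e-10)^2
E = 7.69e-09 J/m


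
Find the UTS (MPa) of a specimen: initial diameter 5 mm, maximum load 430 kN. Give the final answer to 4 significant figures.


A0 = pi*(d/2)^2 = pi*(5/2)^2 = 19.635 mm^2
UTS = F_max / A0 = 430*1000 / 19.635
UTS = 21900 MPa


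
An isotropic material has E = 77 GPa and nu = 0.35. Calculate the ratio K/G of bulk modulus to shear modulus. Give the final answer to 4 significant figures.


G = E / (2*(1+nu))
G = 77 / (2*(1+0.35)) = 28.5185 GPa
K = E / (3*(1-2*nu))
K = 77 / (3*(1-2*0.35)) = 85.5556 GPa
K/G = 85.5556 / 28.5185 = 3


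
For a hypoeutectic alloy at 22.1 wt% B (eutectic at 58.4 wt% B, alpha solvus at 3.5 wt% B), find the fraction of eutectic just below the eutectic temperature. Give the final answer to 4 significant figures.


f_primary = (C_e - C0) / (C_e - C_alpha_max)
f_primary = (58.4 - 22.1) / (58.4 - 3.5)
f_primary = 0.661202
f_eutectic = 1 - 0.661202 = 0.3388


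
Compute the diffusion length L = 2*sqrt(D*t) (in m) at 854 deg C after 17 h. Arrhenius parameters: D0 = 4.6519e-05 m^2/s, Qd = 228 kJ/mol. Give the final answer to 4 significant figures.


Step 1: D = D0 * exp(-Qd/(R*T))
T = 1127.15 K
D = 4.6519e-05 * exp(-228e3 / (8.314 * 1127.15)) = 1.26247e-15 m^2/s
Step 2: L = 2*sqrt(D*t)
t = 17 h = 61200 s
L = 2*sqrt(1.26247e-15 * 61200) = 1.758e-05 m


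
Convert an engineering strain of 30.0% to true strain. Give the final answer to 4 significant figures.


epsilon_true = ln(1 + epsilon_eng)
epsilon_true = ln(1 + 0.3)
epsilon_true = 0.2624


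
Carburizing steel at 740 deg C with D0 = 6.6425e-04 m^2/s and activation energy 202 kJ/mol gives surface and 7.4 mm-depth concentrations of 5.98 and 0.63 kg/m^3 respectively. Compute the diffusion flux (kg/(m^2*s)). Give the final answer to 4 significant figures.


Step 1: D = D0 * exp(-Qd/(R*T))
T = 740 + 273.15 = 1013.15 K
D = 6.6425e-04 * exp(-202e3 / (8.314 * 1013.15)) = 2.55569e-14 m^2/s
Step 2: J = D * (C1 - C2) / dx
J = 2.55569e-14 * (5.98 - 0.63) / 7.4e-03
J = 1.848e-11 kg/(m^2*s)


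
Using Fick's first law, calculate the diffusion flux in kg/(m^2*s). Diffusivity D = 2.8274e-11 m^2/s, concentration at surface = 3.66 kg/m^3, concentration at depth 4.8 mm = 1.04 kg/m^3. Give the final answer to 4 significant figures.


J = -D * (dC/dx) = D * (C1 - C2) / dx
J = 2.8274e-11 * (3.66 - 1.04) / 4.8e-03
J = 1.543e-08 kg/(m^2*s)


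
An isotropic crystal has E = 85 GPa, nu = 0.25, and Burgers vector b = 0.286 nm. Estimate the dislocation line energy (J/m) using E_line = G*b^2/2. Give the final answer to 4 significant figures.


Step 1: G = E / (2*(1+nu))
G = 85 / (2*(1+0.25)) = 34 GPa = 3.4e+10 Pa
Step 2: E_line = G*b^2/2
b = 0.286 nm = 2.86e-10 m
E_line = 0.5 * 3.4e+10 * (2.86e-10)^2 = 1.391e-09 J/m


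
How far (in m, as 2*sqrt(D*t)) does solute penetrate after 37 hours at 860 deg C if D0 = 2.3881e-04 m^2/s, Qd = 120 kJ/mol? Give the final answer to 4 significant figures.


Step 1: D = D0 * exp(-Qd/(R*T))
T = 1133.15 K
D = 2.3881e-04 * exp(-120e3 / (8.314 * 1133.15)) = 7.01829e-10 m^2/s
Step 2: L = 2*sqrt(D*t)
t = 37 h = 133200 s
L = 2*sqrt(7.01829e-10 * 133200) = 0.01934 m


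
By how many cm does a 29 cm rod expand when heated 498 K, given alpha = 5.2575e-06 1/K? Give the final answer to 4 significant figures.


dL = L0 * alpha * dT
dL = 29 * 5.2575e-06 * 498
dL = 0.07593 cm


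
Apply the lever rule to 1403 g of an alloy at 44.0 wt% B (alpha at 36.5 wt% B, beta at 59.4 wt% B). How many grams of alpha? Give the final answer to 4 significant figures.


f_alpha = (C_beta - C0) / (C_beta - C_alpha)
f_alpha = (59.4 - 44.0) / (59.4 - 36.5) = 0.672489
m_alpha = f_alpha * m_total = 0.672489 * 1403 = 943.5 g


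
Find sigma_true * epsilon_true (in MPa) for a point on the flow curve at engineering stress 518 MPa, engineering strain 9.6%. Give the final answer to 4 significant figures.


sigma_true = sigma_eng * (1 + epsilon_eng)
sigma_true = 518 * (1 + 0.096) = 567.728 MPa
epsilon_true = ln(1 + epsilon_eng)
epsilon_true = ln(1 + 0.096) = 0.0916672
sigma_true * epsilon_true = 567.728 * 0.0916672 = 52.04 MPa


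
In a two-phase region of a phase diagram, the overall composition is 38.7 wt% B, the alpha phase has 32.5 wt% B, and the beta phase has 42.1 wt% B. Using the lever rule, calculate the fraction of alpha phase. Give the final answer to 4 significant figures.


f_alpha = (C_beta - C0) / (C_beta - C_alpha)
f_alpha = (42.1 - 38.7) / (42.1 - 32.5)
f_alpha = 0.3542


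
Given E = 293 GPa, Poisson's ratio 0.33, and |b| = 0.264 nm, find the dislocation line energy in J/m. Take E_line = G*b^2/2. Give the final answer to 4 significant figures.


Step 1: G = E / (2*(1+nu))
G = 293 / (2*(1+0.33)) = 110.15 GPa = 1.1015e+11 Pa
Step 2: E_line = G*b^2/2
b = 0.264 nm = 2.64e-10 m
E_line = 0.5 * 1.1015e+11 * (2.64e-10)^2 = 3.839e-09 J/m


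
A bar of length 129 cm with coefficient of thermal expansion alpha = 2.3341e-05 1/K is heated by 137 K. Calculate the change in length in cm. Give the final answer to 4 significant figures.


dL = L0 * alpha * dT
dL = 129 * 2.3341e-05 * 137
dL = 0.4125 cm


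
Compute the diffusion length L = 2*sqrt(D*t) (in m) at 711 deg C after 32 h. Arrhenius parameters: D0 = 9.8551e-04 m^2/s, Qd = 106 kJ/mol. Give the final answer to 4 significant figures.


Step 1: D = D0 * exp(-Qd/(R*T))
T = 984.15 K
D = 9.8551e-04 * exp(-106e3 / (8.314 * 984.15)) = 2.33031e-09 m^2/s
Step 2: L = 2*sqrt(D*t)
t = 32 h = 115200 s
L = 2*sqrt(2.33031e-09 * 115200) = 0.03277 m


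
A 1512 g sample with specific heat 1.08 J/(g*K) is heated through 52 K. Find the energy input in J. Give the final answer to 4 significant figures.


Q = m * cp * dT
Q = 1512 * 1.08 * 52
Q = 84910 J


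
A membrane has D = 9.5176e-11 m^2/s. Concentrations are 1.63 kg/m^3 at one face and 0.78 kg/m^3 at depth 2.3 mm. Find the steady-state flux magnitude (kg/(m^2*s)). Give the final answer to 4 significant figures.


J = -D * (dC/dx) = D * (C1 - C2) / dx
J = 9.5176e-11 * (1.63 - 0.78) / 2.3e-03
J = 3.517e-08 kg/(m^2*s)


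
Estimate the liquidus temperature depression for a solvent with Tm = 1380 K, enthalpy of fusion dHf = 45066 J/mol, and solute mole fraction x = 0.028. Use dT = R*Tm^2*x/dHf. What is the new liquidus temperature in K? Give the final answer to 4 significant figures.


dT = R*Tm^2*x / dHf
dT = 8.314 * 1380^2 * 0.028 / 45066
dT = 9.83733 K
T_new = 1380 - 9.83733 = 1370 K


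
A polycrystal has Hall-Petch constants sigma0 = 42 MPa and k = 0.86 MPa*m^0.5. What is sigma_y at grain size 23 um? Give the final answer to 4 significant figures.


sigma_y = sigma0 + k / sqrt(d)
d = 23 um = 2.3e-05 m
sigma_y = 42 + 0.86 / sqrt(2.3e-05)
sigma_y = 221.3 MPa


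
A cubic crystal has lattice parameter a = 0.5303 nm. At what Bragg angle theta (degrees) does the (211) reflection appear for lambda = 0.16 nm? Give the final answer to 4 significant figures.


d = a / sqrt(h^2+k^2+l^2)
d = 0.5303 / sqrt(6) = 0.216494 nm
lambda = 2*d*sin(theta)  =>  sin(theta) = lambda / (2*d)
sin(theta) = 0.16 / (2 * 0.216494) = 0.369525
theta = 21.69 deg


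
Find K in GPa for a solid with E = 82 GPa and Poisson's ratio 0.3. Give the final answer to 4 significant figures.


K = E / (3*(1-2*nu))
K = 82 / (3*(1-2*0.3))
K = 68.33 GPa


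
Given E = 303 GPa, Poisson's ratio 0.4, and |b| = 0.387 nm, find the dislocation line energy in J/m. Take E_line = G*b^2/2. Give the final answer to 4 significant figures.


Step 1: G = E / (2*(1+nu))
G = 303 / (2*(1+0.4)) = 108.214 GPa = 1.08214e+11 Pa
Step 2: E_line = G*b^2/2
b = 0.387 nm = 3.87e-10 m
E_line = 0.5 * 1.08214e+11 * (3.87e-10)^2 = 8.104e-09 J/m


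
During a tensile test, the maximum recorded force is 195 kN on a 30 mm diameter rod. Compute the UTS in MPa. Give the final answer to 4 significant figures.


A0 = pi*(d/2)^2 = pi*(30/2)^2 = 706.858 mm^2
UTS = F_max / A0 = 195*1000 / 706.858
UTS = 275.9 MPa


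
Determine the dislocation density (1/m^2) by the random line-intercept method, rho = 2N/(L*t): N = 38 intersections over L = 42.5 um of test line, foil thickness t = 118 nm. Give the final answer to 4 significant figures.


rho = 2N / (L * t)
L = 42.5 um = 4.25e-05 m, t = 118 nm = 1.18e-07 m
rho = 2 * 38 / (4.25e-05 * 1.18e-07)
rho = 1.515e+13 1/m^2


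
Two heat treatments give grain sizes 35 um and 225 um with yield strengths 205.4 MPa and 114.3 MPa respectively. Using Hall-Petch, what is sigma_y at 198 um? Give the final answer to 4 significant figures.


sigma_y = sigma0 + k / sqrt(d)
1/sqrt(d1) = 1/sqrt(3.5e-05) = 169.031;  1/sqrt(d2) = 66.6667
k = (sigma1 - sigma2) / (1/sqrt(d1) - 1/sqrt(d2)) = (205.4 - 114.3) / (169.031 - 66.6667) = 0.88996 MPa*m^0.5
sigma0 = sigma1 - k/sqrt(d1) = 205.4 - 0.88996*169.031 = 54.9694 MPa
sigma_y(d3) = 54.9694 + 0.88996 / sqrt(1.98e-04) = 118.2 MPa


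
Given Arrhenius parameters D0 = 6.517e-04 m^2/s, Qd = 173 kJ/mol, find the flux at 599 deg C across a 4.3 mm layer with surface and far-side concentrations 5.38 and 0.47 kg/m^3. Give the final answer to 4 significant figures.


Step 1: D = D0 * exp(-Qd/(R*T))
T = 599 + 273.15 = 872.15 K
D = 6.517e-04 * exp(-173e3 / (8.314 * 872.15)) = 2.83394e-14 m^2/s
Step 2: J = D * (C1 - C2) / dx
J = 2.83394e-14 * (5.38 - 0.47) / 4.3e-03
J = 3.236e-11 kg/(m^2*s)


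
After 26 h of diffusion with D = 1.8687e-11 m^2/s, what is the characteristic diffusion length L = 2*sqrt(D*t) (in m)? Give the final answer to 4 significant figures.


t = 26 hr = 93600 s
Diffusion length = 2*sqrt(D*t)
= 2*sqrt(1.8687e-11 * 93600)
= 2.645e-03 m


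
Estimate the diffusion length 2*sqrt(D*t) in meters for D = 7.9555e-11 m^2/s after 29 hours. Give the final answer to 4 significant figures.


t = 29 hr = 104400 s
Diffusion length = 2*sqrt(D*t)
= 2*sqrt(7.9555e-11 * 104400)
= 5.764e-03 m


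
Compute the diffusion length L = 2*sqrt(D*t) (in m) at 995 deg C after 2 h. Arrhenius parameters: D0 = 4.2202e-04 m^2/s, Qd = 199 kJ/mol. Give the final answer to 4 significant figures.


Step 1: D = D0 * exp(-Qd/(R*T))
T = 1268.15 K
D = 4.2202e-04 * exp(-199e3 / (8.314 * 1268.15)) = 2.68101e-12 m^2/s
Step 2: L = 2*sqrt(D*t)
t = 2 h = 7200 s
L = 2*sqrt(2.68101e-12 * 7200) = 2.779e-04 m


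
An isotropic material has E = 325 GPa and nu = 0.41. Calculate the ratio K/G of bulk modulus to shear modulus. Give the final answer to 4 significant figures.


G = E / (2*(1+nu))
G = 325 / (2*(1+0.41)) = 115.248 GPa
K = E / (3*(1-2*nu))
K = 325 / (3*(1-2*0.41)) = 601.852 GPa
K/G = 601.852 / 115.248 = 5.222


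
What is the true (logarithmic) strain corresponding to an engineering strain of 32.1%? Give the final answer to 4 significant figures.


epsilon_true = ln(1 + epsilon_eng)
epsilon_true = ln(1 + 0.321)
epsilon_true = 0.2784


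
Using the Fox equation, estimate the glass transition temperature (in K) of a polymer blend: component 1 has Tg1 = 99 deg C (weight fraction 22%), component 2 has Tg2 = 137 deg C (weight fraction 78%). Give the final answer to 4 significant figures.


1/Tg = w1/Tg1 + w2/Tg2 (in Kelvin)
Tg1 = 372.15 K, Tg2 = 410.15 K
1/Tg = 0.22/372.15 + 0.78/410.15
Tg = 401.1 K


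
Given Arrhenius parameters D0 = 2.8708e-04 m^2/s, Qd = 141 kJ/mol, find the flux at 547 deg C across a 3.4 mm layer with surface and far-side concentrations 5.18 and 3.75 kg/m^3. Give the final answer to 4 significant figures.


Step 1: D = D0 * exp(-Qd/(R*T))
T = 547 + 273.15 = 820.15 K
D = 2.8708e-04 * exp(-141e3 / (8.314 * 820.15)) = 3.0027e-13 m^2/s
Step 2: J = D * (C1 - C2) / dx
J = 3.0027e-13 * (5.18 - 3.75) / 3.4e-03
J = 1.263e-10 kg/(m^2*s)


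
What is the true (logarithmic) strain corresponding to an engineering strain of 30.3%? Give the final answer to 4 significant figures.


epsilon_true = ln(1 + epsilon_eng)
epsilon_true = ln(1 + 0.303)
epsilon_true = 0.2647


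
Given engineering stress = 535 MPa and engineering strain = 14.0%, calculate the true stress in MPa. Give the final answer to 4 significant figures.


sigma_true = sigma_eng * (1 + epsilon_eng)
sigma_true = 535 * (1 + 0.14)
sigma_true = 609.9 MPa


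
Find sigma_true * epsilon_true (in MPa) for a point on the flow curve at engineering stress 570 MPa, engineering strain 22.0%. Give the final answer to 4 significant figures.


sigma_true = sigma_eng * (1 + epsilon_eng)
sigma_true = 570 * (1 + 0.22) = 695.4 MPa
epsilon_true = ln(1 + epsilon_eng)
epsilon_true = ln(1 + 0.22) = 0.198851
sigma_true * epsilon_true = 695.4 * 0.198851 = 138.3 MPa


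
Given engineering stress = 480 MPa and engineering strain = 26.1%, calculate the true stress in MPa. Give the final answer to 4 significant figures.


sigma_true = sigma_eng * (1 + epsilon_eng)
sigma_true = 480 * (1 + 0.261)
sigma_true = 605.3 MPa


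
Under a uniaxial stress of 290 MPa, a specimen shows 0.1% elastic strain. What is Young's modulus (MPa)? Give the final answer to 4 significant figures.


E = sigma / epsilon
epsilon = 0.1% = 1e-03
E = 290 / 1e-03
E = 290000 MPa


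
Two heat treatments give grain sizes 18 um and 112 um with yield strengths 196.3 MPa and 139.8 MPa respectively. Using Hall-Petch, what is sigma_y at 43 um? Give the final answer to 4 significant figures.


sigma_y = sigma0 + k / sqrt(d)
1/sqrt(d1) = 1/sqrt(1.8e-05) = 235.702;  1/sqrt(d2) = 94.4911
k = (sigma1 - sigma2) / (1/sqrt(d1) - 1/sqrt(d2)) = (196.3 - 139.8) / (235.702 - 94.4911) = 0.40011 MPa*m^0.5
sigma0 = sigma1 - k/sqrt(d1) = 196.3 - 0.40011*235.702 = 101.993 MPa
sigma_y(d3) = 101.993 + 0.40011 / sqrt(4.3e-05) = 163 MPa


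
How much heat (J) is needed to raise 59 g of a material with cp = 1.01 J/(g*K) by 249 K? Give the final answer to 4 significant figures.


Q = m * cp * dT
Q = 59 * 1.01 * 249
Q = 14840 J


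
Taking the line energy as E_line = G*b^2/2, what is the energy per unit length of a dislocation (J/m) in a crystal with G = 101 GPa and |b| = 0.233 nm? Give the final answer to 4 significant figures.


E = G*b^2/2
b = 0.233 nm = 2.33e-10 m
G = 101 GPa = 1.01e+11 Pa
E = 0.5 * 1.01e+11 * (2.33e-10)^2
E = 2.742e-09 J/m


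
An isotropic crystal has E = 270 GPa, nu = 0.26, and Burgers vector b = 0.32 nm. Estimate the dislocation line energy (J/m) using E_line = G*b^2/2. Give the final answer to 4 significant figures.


Step 1: G = E / (2*(1+nu))
G = 270 / (2*(1+0.26)) = 107.143 GPa = 1.07143e+11 Pa
Step 2: E_line = G*b^2/2
b = 0.32 nm = 3.2e-10 m
E_line = 0.5 * 1.07143e+11 * (3.2e-10)^2 = 5.486e-09 J/m


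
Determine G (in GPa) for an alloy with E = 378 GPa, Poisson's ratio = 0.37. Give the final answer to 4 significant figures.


G = E / (2*(1+nu))
G = 378 / (2*(1+0.37))
G = 138 GPa


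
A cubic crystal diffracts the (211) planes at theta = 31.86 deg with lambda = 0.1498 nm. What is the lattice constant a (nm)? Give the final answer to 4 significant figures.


d = lambda / (2*sin(theta))
d = 0.1498 / (2*sin(31.86 deg))
d = 0.141898 nm
a = d * sqrt(h^2+k^2+l^2) = 0.141898 * sqrt(6)
a = 0.3476 nm


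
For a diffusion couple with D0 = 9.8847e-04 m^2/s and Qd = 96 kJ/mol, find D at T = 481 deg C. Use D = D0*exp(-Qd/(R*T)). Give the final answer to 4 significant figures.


D = D0 * exp(-Qd / (R*T))
T = 754.15 K
D = 9.8847e-04 * exp(-96e3 / (8.314 * 754.15))
D = 2.216e-10 m^2/s


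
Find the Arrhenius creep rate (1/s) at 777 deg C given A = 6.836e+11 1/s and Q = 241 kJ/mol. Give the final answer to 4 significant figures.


rate = A * exp(-Q / (R*T))
T = 777 + 273.15 = 1050.15 K
rate = 6.836e+11 * exp(-241e3 / (8.314 * 1050.15))
rate = 0.7031 1/s


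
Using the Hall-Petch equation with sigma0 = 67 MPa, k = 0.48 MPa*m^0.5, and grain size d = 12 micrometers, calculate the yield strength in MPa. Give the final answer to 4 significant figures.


sigma_y = sigma0 + k / sqrt(d)
d = 12 um = 1.2e-05 m
sigma_y = 67 + 0.48 / sqrt(1.2e-05)
sigma_y = 205.6 MPa


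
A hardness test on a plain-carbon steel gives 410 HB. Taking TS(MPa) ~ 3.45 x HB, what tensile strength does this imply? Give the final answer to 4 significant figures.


TS (MPa) = 3.45 * HB
TS = 3.45 * 410
TS = 1415 MPa


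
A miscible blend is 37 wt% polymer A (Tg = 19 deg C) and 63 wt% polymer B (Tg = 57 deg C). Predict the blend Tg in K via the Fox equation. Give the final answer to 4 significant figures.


1/Tg = w1/Tg1 + w2/Tg2 (in Kelvin)
Tg1 = 292.15 K, Tg2 = 330.15 K
1/Tg = 0.37/292.15 + 0.63/330.15
Tg = 315 K


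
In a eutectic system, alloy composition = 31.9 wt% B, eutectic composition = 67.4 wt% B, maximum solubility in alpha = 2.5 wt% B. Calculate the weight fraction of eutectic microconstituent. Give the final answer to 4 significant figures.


f_primary = (C_e - C0) / (C_e - C_alpha_max)
f_primary = (67.4 - 31.9) / (67.4 - 2.5)
f_primary = 0.546995
f_eutectic = 1 - 0.546995 = 0.453


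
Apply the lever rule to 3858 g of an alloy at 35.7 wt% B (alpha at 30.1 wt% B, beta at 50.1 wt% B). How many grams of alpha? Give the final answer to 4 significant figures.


f_alpha = (C_beta - C0) / (C_beta - C_alpha)
f_alpha = (50.1 - 35.7) / (50.1 - 30.1) = 0.72
m_alpha = f_alpha * m_total = 0.72 * 3858 = 2778 g


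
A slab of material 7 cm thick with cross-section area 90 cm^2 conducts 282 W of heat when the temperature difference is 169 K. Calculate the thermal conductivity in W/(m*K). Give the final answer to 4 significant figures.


k = Q*L / (A*dT)
L = 0.07 m, A = 9e-03 m^2
k = 282 * 0.07 / (9e-03 * 169)
k = 12.98 W/(m*K)


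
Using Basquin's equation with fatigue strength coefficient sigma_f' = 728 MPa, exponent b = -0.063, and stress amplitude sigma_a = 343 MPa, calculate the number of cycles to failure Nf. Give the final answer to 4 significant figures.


sigma_a = sigma_f' * (2*Nf)^b
2*Nf = (sigma_a / sigma_f')^(1/b)
2*Nf = (343 / 728)^(1/-0.063)
2*Nf = 154132
Nf = 77070 cycles


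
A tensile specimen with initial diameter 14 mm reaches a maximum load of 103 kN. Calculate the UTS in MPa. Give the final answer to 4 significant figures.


A0 = pi*(d/2)^2 = pi*(14/2)^2 = 153.938 mm^2
UTS = F_max / A0 = 103*1000 / 153.938
UTS = 669.1 MPa


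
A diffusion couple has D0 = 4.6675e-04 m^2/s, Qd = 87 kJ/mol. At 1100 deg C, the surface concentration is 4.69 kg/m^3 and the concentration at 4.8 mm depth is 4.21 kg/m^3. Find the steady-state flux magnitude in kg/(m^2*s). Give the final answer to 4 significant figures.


Step 1: D = D0 * exp(-Qd/(R*T))
T = 1100 + 273.15 = 1373.15 K
D = 4.6675e-04 * exp(-87e3 / (8.314 * 1373.15)) = 2.28815e-07 m^2/s
Step 2: J = D * (C1 - C2) / dx
J = 2.28815e-07 * (4.69 - 4.21) / 4.8e-03
J = 2.288e-05 kg/(m^2*s)


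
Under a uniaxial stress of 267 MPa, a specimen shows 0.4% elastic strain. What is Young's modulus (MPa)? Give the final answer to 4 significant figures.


E = sigma / epsilon
epsilon = 0.4% = 4e-03
E = 267 / 4e-03
E = 66750 MPa


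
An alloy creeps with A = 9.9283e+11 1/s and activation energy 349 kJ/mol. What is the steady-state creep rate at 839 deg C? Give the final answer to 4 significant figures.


rate = A * exp(-Q / (R*T))
T = 839 + 273.15 = 1112.15 K
rate = 9.9283e+11 * exp(-349e3 / (8.314 * 1112.15))
rate = 4.024e-05 1/s


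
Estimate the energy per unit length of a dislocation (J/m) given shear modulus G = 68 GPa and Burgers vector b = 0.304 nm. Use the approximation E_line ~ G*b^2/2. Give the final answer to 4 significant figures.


E = G*b^2/2
b = 0.304 nm = 3.04e-10 m
G = 68 GPa = 6.8e+10 Pa
E = 0.5 * 6.8e+10 * (3.04e-10)^2
E = 3.142e-09 J/m


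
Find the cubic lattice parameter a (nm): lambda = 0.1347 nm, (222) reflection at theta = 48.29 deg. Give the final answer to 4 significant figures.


d = lambda / (2*sin(theta))
d = 0.1347 / (2*sin(48.29 deg))
d = 0.0902184 nm
a = d * sqrt(h^2+k^2+l^2) = 0.0902184 * sqrt(12)
a = 0.3125 nm


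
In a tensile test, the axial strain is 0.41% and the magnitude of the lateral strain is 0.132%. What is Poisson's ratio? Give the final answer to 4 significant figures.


nu = -epsilon_lat / epsilon_axial
Lateral strain is contraction (negative), so using magnitudes:
nu = 0.132 / 0.41
nu = 0.322


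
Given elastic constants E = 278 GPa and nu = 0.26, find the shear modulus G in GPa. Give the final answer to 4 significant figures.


G = E / (2*(1+nu))
G = 278 / (2*(1+0.26))
G = 110.3 GPa


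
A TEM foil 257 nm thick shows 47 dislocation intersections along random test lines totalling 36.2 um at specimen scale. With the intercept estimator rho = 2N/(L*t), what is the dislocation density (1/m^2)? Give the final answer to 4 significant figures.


rho = 2N / (L * t)
L = 36.2 um = 3.62e-05 m, t = 257 nm = 2.57e-07 m
rho = 2 * 47 / (3.62e-05 * 2.57e-07)
rho = 1.01e+13 1/m^2


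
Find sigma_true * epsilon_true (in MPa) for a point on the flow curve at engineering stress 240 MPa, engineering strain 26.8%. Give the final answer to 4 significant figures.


sigma_true = sigma_eng * (1 + epsilon_eng)
sigma_true = 240 * (1 + 0.268) = 304.32 MPa
epsilon_true = ln(1 + epsilon_eng)
epsilon_true = ln(1 + 0.268) = 0.237441
sigma_true * epsilon_true = 304.32 * 0.237441 = 72.26 MPa


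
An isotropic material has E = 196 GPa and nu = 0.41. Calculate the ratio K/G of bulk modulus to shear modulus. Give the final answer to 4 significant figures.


G = E / (2*(1+nu))
G = 196 / (2*(1+0.41)) = 69.5035 GPa
K = E / (3*(1-2*nu))
K = 196 / (3*(1-2*0.41)) = 362.963 GPa
K/G = 362.963 / 69.5035 = 5.222


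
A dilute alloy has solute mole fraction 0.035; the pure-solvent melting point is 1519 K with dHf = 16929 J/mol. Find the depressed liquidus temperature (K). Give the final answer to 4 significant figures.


dT = R*Tm^2*x / dHf
dT = 8.314 * 1519^2 * 0.035 / 16929
dT = 39.6609 K
T_new = 1519 - 39.6609 = 1479 K


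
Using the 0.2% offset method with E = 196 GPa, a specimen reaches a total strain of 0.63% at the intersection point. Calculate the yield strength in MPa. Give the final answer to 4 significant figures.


Offset strain = 0.002
Elastic strain at yield = total_strain - offset = 6.3e-03 - 0.002 = 4.3e-03
sigma_y = E * elastic_strain = 196000 * 4.3e-03
sigma_y = 842.8 MPa


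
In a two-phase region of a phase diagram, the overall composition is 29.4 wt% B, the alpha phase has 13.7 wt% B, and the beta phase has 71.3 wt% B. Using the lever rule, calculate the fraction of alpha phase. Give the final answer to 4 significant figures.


f_alpha = (C_beta - C0) / (C_beta - C_alpha)
f_alpha = (71.3 - 29.4) / (71.3 - 13.7)
f_alpha = 0.7274


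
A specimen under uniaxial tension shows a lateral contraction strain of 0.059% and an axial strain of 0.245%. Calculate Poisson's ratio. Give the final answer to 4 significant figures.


nu = -epsilon_lat / epsilon_axial
Lateral strain is contraction (negative), so using magnitudes:
nu = 0.059 / 0.245
nu = 0.2408


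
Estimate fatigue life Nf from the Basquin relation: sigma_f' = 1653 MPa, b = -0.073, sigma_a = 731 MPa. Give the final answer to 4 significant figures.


sigma_a = sigma_f' * (2*Nf)^b
2*Nf = (sigma_a / sigma_f')^(1/b)
2*Nf = (731 / 1653)^(1/-0.073)
2*Nf = 71480
Nf = 35740 cycles


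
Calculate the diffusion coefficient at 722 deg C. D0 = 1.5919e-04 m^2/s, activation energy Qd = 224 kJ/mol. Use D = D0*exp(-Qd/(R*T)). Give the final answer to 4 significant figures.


D = D0 * exp(-Qd / (R*T))
T = 995.15 K
D = 1.5919e-04 * exp(-224e3 / (8.314 * 995.15))
D = 2.779e-16 m^2/s


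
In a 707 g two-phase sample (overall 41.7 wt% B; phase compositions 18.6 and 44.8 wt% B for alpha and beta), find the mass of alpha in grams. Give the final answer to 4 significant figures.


f_alpha = (C_beta - C0) / (C_beta - C_alpha)
f_alpha = (44.8 - 41.7) / (44.8 - 18.6) = 0.118321
m_alpha = f_alpha * m_total = 0.118321 * 707 = 83.65 g


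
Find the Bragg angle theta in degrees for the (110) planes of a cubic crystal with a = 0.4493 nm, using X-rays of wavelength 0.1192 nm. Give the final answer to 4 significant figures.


d = a / sqrt(h^2+k^2+l^2)
d = 0.4493 / sqrt(2) = 0.317703 nm
lambda = 2*d*sin(theta)  =>  sin(theta) = lambda / (2*d)
sin(theta) = 0.1192 / (2 * 0.317703) = 0.187597
theta = 10.81 deg


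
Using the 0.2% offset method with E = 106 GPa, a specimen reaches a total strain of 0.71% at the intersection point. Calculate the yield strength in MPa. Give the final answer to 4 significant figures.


Offset strain = 0.002
Elastic strain at yield = total_strain - offset = 7.1e-03 - 0.002 = 5.1e-03
sigma_y = E * elastic_strain = 106000 * 5.1e-03
sigma_y = 540.6 MPa


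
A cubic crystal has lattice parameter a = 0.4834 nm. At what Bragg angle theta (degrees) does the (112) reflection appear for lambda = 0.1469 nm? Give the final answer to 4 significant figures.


d = a / sqrt(h^2+k^2+l^2)
d = 0.4834 / sqrt(6) = 0.197347 nm
lambda = 2*d*sin(theta)  =>  sin(theta) = lambda / (2*d)
sin(theta) = 0.1469 / (2 * 0.197347) = 0.372187
theta = 21.85 deg


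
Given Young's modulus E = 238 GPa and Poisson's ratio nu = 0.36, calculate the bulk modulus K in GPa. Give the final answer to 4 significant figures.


K = E / (3*(1-2*nu))
K = 238 / (3*(1-2*0.36))
K = 283.3 GPa
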